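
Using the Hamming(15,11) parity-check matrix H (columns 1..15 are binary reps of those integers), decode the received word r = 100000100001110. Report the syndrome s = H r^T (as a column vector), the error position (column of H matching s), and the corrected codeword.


s = (1, 0, 0, 1)^T, error position = 9, corrected codeword c = 100000101001110

Compute s = H r^T mod 2 one row at a time:
  s_1 = 0 + 0 + 0 + 0 + 1 + 1 + 1 + 0 = 3 ≡ 1 (mod 2).
  s_2 = 0 + 0 + 0 + 1 + 1 + 1 + 1 + 0 = 4 ≡ 0 (mod 2).
  s_3 = 0 + 0 + 0 + 1 + 0 + 0 + 1 + 0 = 2 ≡ 0 (mod 2).
  s_4 = 1 + 0 + 0 + 1 + 0 + 0 + 1 + 0 = 3 ≡ 1 (mod 2).
s = (1, 0, 0, 1)^T — this equals column 9 of H (binary 1001), so error is at position 9.
Correct: flip bit 9 of r = 100000100001110 to get c = 100000101001110.


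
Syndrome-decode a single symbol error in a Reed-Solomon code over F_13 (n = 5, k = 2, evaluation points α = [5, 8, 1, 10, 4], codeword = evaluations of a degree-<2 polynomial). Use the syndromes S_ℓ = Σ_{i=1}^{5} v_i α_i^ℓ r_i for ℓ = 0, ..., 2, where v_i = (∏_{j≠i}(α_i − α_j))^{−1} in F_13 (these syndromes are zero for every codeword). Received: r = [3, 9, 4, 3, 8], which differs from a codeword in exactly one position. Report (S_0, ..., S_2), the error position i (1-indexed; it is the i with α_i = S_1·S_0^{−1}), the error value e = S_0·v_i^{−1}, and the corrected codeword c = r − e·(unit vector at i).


S = (3, 2, 10), error at position 1, error magnitude e = 11, c = [5, 9, 4, 3, 8].

Step 1: column multipliers v_i = (∏_{j≠i}(α_i − α_j))^{−1} mod 13.
  i = 1 (α = 5): (5−8)(5−1)(5−10)(5−4) = (−3)·4·(−5)·1 = 60 ≡ 8, so v_1 = 8^{−1} = 5 (mod 13).
  i = 2 (α = 8): (8−5)(8−1)(8−10)(8−4) = 3·7·(−2)·4 = −168 ≡ 1, so v_2 = 1^{−1} = 1 (mod 13).
  i = 3 (α = 1): (1−5)(1−8)(1−10)(1−4) = (−4)·(−7)·(−9)·(−3) = 756 ≡ 2, so v_3 = 2^{−1} = 7 (mod 13).
  i = 4 (α = 10): (10−5)(10−8)(10−1)(10−4) = 5·2·9·6 = 540 ≡ 7, so v_4 = 7^{−1} = 2 (mod 13).
  i = 5 (α = 4): (4−5)(4−8)(4−1)(4−10) = (−1)·(−4)·3·(−6) = −72 ≡ 6, so v_5 = 6^{−1} = 11 (mod 13).
  v = [5, 1, 7, 2, 11].
Step 2: syndromes of r = [3, 9, 4, 3, 8] (all sums mod 13).
  S_0 = Σ v_i r_i = 5·3 + 1·9 + 7·4 + 2·3 + 11·8 = 146 ≡ 3.
  S_1 = Σ v_i α_i r_i = 5·5·3 + 1·8·9 + 7·1·4 + 2·10·3 + 11·4·8 = 587 ≡ 2.
  α_i^2 mod 13 = [12, 12, 1, 9, 3].
  S_2 = Σ v_i α_i^2 r_i = 5·12·3 + 1·12·9 + 7·1·4 + 2·9·3 + 11·3·8 = 634 ≡ 10.
  S = (3, 2, 10) ≠ 0, so r is not a codeword (an error is present).
Step 3: locate the error. For a single error e at position i, S_ℓ = v_i·e·α_i^ℓ, so α_err = S_1/S_0.
  S_0^{−1} = 3^{−1} = 9 (mod 13), so α_err = 2·9 = 18 ≡ 5 = α_1. Error position i = 1.
  Consistency check: S_2/S_1 = 10·7 = 70 ≡ 5 = α_err ✓ (single-error assumption holds).
Step 4: error magnitude e = S_0/v_1 = S_0·∏_{j≠1}(α_1 − α_j) = 3·8 = 24 ≡ 11 (mod 13).
Step 5: correct position 1: c_1 = r_1 − e = 3 − 11 ≡ 5 (mod 13). Hence c = [5, 9, 4, 3, 8].
  Check: interpolating c through the α_i gives m(x) = 7 + 10·x (degree < 2) with m(α_i) = c_i for every i, so c is indeed a codeword.


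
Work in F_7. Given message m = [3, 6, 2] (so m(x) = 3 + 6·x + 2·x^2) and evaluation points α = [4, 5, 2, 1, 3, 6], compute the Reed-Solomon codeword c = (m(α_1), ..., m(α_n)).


c = [3, 6, 2, 4, 4, 6]

Message polynomial: m(x) = 3 + 6·x + 2·x^2 (mod 7).
For each evaluation point α_i, compute m(α_i) mod 7:
  α_1 = 4: Horner steps 2 → 0 → 3, so m(4) = 3.
  α_2 = 5: Horner steps 2 → 2 → 6, so m(5) = 6.
  α_3 = 2: Horner steps 2 → 3 → 2, so m(2) = 2.
  α_4 = 1: Horner steps 2 → 1 → 4, so m(1) = 4.
  α_5 = 3: Horner steps 2 → 5 → 4, so m(3) = 4.
  α_6 = 6: Horner steps 2 → 4 → 6, so m(6) = 6.
Codeword c = [3, 6, 2, 4, 4, 6] ∈ F_7^6.


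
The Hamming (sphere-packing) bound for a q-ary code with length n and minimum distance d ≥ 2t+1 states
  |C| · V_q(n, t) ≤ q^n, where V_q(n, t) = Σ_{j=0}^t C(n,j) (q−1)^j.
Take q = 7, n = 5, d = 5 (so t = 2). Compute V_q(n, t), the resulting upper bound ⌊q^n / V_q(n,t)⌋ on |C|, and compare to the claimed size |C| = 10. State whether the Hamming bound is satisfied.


V_q(n, t) = 391, q^n = 16807, Hamming bound = 42, |C| = 10 ≤ bound (satisfied).

Step 1: Compute V_q(n, t) = Σ_{j=0}^2 C(n, j) (q−1)^j.
  j = 0: C(5,0)·(6)^0 = 1·1 = 1.
  j = 1: C(5,1)·(6)^1 = 5·6 = 30.
  j = 2: C(5,2)·(6)^2 = 10·36 = 360.
  V_q(n, t) = 1 + 30 + 360 = 391.
Step 2: q^n = 7^5 = 16807.
Step 3: Hamming bound ⌊q^n / V_q(n,t)⌋ = ⌊16807/391⌋ = 42.
Step 4: Compare |C| = 10 to 42: satisfied.
The claimed |C| lies below the Hamming bound.


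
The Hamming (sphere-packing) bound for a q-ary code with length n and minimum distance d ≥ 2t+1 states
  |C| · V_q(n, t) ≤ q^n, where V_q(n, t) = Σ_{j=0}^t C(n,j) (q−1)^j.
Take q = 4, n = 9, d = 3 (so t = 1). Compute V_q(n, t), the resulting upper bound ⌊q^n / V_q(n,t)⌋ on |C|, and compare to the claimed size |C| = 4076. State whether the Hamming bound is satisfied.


V_q(n, t) = 28, q^n = 262144, Hamming bound = 9362, |C| = 4076 ≤ bound (satisfied).

Step 1: Compute V_q(n, t) = Σ_{j=0}^1 C(n, j) (q−1)^j.
  j = 0: C(9,0)·(3)^0 = 1·1 = 1.
  j = 1: C(9,1)·(3)^1 = 9·3 = 27.
  V_q(n, t) = 1 + 27 = 28.
Step 2: q^n = 4^9 = 262144.
Step 3: Hamming bound ⌊q^n / V_q(n,t)⌋ = ⌊262144/28⌋ = 9362.
Step 4: Compare |C| = 4076 to 9362: satisfied.
The claimed |C| lies below the Hamming bound.


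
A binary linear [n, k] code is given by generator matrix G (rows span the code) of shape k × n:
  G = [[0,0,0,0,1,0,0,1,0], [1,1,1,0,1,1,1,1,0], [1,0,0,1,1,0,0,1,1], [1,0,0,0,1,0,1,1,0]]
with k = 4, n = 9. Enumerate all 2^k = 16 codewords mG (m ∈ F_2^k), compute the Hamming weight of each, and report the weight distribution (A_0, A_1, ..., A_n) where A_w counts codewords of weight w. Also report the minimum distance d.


Weight distribution: A_0 = 1, A_2 = 2, A_3 = 3, A_4 = 1, A_5 = 4, A_6 = 2, A_7 = 1, A_8 = 2. Minimum distance d = 2.

Enumerate all 2^4 = 16 messages m ∈ F_2^4.
For each, compute codeword c = mG in F_2^9, then tally its weight.
  m = 0000 → c = 000000000, weight = 0.
  m = 1000 → c = 000010010, weight = 2.
  m = 0100 → c = 111011110, weight = 7.
  m = 1100 → c = 111001100, weight = 5.
  m = 0010 → c = 100110011, weight = 5.
  m = 1010 → c = 100100001, weight = 3.
  m = 0110 → c = 011101101, weight = 6.
  m = 1110 → c = 011111111, weight = 8.
  m = 0001 → c = 100010110, weight = 4.
  m = 1001 → c = 100000100, weight = 2.
  m = 0101 → c = 011001000, weight = 3.
  m = 1101 → c = 011011010, weight = 5.
  m = 0011 → c = 000100101, weight = 3.
  m = 1011 → c = 000110111, weight = 5.
  m = 0111 → c = 111111011, weight = 8.
  m = 1111 → c = 111101001, weight = 6.
Tally weights:
  weight 0: 1 codewords.
  weight 2: 2 codewords.
  weight 3: 3 codewords.
  weight 4: 1 codewords.
  weight 5: 4 codewords.
  weight 6: 2 codewords.
  weight 7: 1 codewords.
  weight 8: 2 codewords.
Minimum distance d = smallest w > 0 with A_w > 0 = 2.
Sanity: Σ A_w = 16 = 2^4 = 16 ✓.


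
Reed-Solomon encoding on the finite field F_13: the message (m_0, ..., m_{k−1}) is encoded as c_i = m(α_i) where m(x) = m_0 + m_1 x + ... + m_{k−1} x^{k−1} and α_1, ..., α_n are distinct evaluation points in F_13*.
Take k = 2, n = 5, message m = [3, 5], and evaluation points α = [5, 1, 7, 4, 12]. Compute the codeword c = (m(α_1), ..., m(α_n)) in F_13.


c = [2, 8, 12, 10, 11]

Message polynomial: m(x) = 3 + 5·x (mod 13).
For each evaluation point α_i, compute m(α_i) mod 13:
  α_1 = 5: Horner steps 5 → 2, so m(5) = 2.
  α_2 = 1: Horner steps 5 → 8, so m(1) = 8.
  α_3 = 7: Horner steps 5 → 12, so m(7) = 12.
  α_4 = 4: Horner steps 5 → 10, so m(4) = 10.
  α_5 = 12: Horner steps 5 → 11, so m(12) = 11.
Codeword c = [2, 8, 12, 10, 11] ∈ F_13^5.


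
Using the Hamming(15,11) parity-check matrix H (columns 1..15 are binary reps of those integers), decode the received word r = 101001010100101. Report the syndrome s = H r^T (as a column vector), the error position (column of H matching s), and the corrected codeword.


s = (0, 1, 0, 0)^T, error position = 4, corrected codeword c = 101101010100101

Compute s = H r^T mod 2 one row at a time:
  s_1 = 1 + 0 + 1 + 0 + 0 + 1 + 0 + 1 = 4 ≡ 0 (mod 2).
  s_2 = 0 + 0 + 1 + 0 + 0 + 1 + 0 + 1 = 3 ≡ 1 (mod 2).
  s_3 = 0 + 1 + 1 + 0 + 1 + 0 + 0 + 1 = 4 ≡ 0 (mod 2).
  s_4 = 1 + 1 + 0 + 0 + 0 + 0 + 1 + 1 = 4 ≡ 0 (mod 2).
s = (0, 1, 0, 0)^T — this equals column 4 of H (binary 0100), so error is at position 4.
Correct: flip bit 4 of r = 101001010100101 to get c = 101101010100101.


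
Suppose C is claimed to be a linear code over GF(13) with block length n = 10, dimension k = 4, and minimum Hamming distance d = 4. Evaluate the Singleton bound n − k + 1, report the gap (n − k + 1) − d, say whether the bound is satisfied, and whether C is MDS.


Singleton RHS = n − k + 1 = 7, slack = 3, bound satisfied, not MDS.

Singleton bound: d ≤ n − k + 1.
Here n = 10, k = 4, so n − k + 1 = 7.
Given d = 4, check d ≤ 7: YES.
Slack = (n − k + 1) − d = 3.
The code is NOT MDS (slack = 3 > 0).
Description: the claimed parameters are [10, 4, 4]_13; such a code would be non-MDS.


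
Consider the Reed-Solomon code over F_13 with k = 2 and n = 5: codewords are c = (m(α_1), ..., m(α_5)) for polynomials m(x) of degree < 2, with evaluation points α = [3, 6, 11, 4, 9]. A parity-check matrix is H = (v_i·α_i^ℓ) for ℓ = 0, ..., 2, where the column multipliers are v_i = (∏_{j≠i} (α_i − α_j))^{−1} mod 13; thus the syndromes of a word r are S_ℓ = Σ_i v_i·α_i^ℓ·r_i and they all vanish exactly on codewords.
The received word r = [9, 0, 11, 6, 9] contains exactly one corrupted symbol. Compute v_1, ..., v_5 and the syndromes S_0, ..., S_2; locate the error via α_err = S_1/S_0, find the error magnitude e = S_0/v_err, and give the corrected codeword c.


S = (9, 3, 1), error at position 5, error magnitude e = 5, c = [9, 0, 11, 6, 4].

Step 1: column multipliers v_i = (∏_{j≠i}(α_i − α_j))^{−1} mod 13.
  i = 1 (α = 3): (3−6)(3−11)(3−4)(3−9) = (−3)·(−8)·(−1)·(−6) = 144 ≡ 1, so v_1 = 1^{−1} = 1 (mod 13).
  i = 2 (α = 6): (6−3)(6−11)(6−4)(6−9) = 3·(−5)·2·(−3) = 90 ≡ 12, so v_2 = 12^{−1} = 12 (mod 13).
  i = 3 (α = 11): (11−3)(11−6)(11−4)(11−9) = 8·5·7·2 = 560 ≡ 1, so v_3 = 1^{−1} = 1 (mod 13).
  i = 4 (α = 4): (4−3)(4−6)(4−11)(4−9) = 1·(−2)·(−7)·(−5) = −70 ≡ 8, so v_4 = 8^{−1} = 5 (mod 13).
  i = 5 (α = 9): (9−3)(9−6)(9−11)(9−4) = 6·3·(−2)·5 = −180 ≡ 2, so v_5 = 2^{−1} = 7 (mod 13).
  v = [1, 12, 1, 5, 7].
Step 2: syndromes of r = [9, 0, 11, 6, 9] (all sums mod 13).
  S_0 = Σ v_i r_i = 1·9 + 12·0 + 1·11 + 5·6 + 7·9 = 113 ≡ 9.
  S_1 = Σ v_i α_i r_i = 1·3·9 + 12·6·0 + 1·11·11 + 5·4·6 + 7·9·9 = 835 ≡ 3.
  α_i^2 mod 13 = [9, 10, 4, 3, 3].
  S_2 = Σ v_i α_i^2 r_i = 1·9·9 + 12·10·0 + 1·4·11 + 5·3·6 + 7·3·9 = 404 ≡ 1.
  S = (9, 3, 1) ≠ 0, so r is not a codeword (an error is present).
Step 3: locate the error. For a single error e at position i, S_ℓ = v_i·e·α_i^ℓ, so α_err = S_1/S_0.
  S_0^{−1} = 9^{−1} = 3 (mod 13), so α_err = 3·3 = 9 ≡ 9 = α_5. Error position i = 5.
  Consistency check: S_2/S_1 = 1·9 = 9 ≡ 9 = α_err ✓ (single-error assumption holds).
Step 4: error magnitude e = S_0/v_5 = S_0·∏_{j≠5}(α_5 − α_j) = 9·2 = 18 ≡ 5 (mod 13).
Step 5: correct position 5: c_5 = r_5 − e = 9 − 5 ≡ 4 (mod 13). Hence c = [9, 0, 11, 6, 4].
  Check: interpolating c through the α_i gives m(x) = 5 + 10·x (degree < 2) with m(α_i) = c_i for every i, so c is indeed a codeword.


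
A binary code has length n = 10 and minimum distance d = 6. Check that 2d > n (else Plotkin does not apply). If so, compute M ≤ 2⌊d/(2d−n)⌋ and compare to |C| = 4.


Plotkin bound M ≤ 6; given |C| = 4 ≤ bound (satisfied).

Check applicability: 2d = 12, n = 10.
2d − n = 2 > 0, so Plotkin applies.
Compute d/(2d−n) = 6/2 ≈ 3.0000.
⌊d/(2d−n)⌋ = 3.
Plotkin bound: M ≤ 2·3 = 6.
Given |C| = 4, check: satisfied.
This |C| is below the Plotkin bound.


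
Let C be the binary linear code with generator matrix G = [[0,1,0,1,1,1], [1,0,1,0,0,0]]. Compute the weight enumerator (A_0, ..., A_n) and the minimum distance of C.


Weight distribution: A_0 = 1, A_2 = 1, A_4 = 1, A_6 = 1. Minimum distance d = 2.

Enumerate all 2^2 = 4 messages m ∈ F_2^2.
For each, compute codeword c = mG in F_2^6, then tally its weight.
  m = 00 → c = 000000, weight = 0.
  m = 10 → c = 010111, weight = 4.
  m = 01 → c = 101000, weight = 2.
  m = 11 → c = 111111, weight = 6.
Tally weights:
  weight 0: 1 codewords.
  weight 2: 1 codewords.
  weight 4: 1 codewords.
  weight 6: 1 codewords.
Minimum distance d = smallest w > 0 with A_w > 0 = 2.
Sanity: Σ A_w = 4 = 2^2 = 4 ✓.


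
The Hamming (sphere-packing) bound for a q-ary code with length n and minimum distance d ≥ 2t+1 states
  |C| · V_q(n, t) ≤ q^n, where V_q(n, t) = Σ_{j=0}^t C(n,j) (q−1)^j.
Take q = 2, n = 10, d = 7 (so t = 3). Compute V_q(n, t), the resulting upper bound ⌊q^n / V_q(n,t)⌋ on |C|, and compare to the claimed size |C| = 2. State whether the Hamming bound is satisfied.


V_q(n, t) = 176, q^n = 1024, Hamming bound = 5, |C| = 2 ≤ bound (satisfied).

Step 1: Compute V_q(n, t) = Σ_{j=0}^3 C(n, j) (q−1)^j.
  j = 0: C(10,0)·(1)^0 = 1·1 = 1.
  j = 1: C(10,1)·(1)^1 = 10·1 = 10.
  j = 2: C(10,2)·(1)^2 = 45·1 = 45.
  j = 3: C(10,3)·(1)^3 = 120·1 = 120.
  V_q(n, t) = 1 + 10 + 45 + 120 = 176.
Step 2: q^n = 2^10 = 1024.
Step 3: Hamming bound ⌊q^n / V_q(n,t)⌋ = ⌊1024/176⌋ = 5.
Step 4: Compare |C| = 2 to 5: satisfied.
The claimed |C| lies below the Hamming bound.


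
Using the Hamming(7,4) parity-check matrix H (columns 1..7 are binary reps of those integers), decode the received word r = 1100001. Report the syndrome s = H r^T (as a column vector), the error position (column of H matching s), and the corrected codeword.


s = (1, 0, 0)^T, error position = 4, corrected codeword c = 1101001

Compute s = H r^T mod 2 one row at a time:
  s_1 = 0 + 0 + 0 + 1 = 1 ≡ 1 (mod 2).
  s_2 = 1 + 0 + 0 + 1 = 2 ≡ 0 (mod 2).
  s_3 = 1 + 0 + 0 + 1 = 2 ≡ 0 (mod 2).
s = (1, 0, 0)^T — this equals column 4 of H (binary 100), so error is at position 4.
Correct: flip bit 4 of r = 1100001 to get c = 1101001.


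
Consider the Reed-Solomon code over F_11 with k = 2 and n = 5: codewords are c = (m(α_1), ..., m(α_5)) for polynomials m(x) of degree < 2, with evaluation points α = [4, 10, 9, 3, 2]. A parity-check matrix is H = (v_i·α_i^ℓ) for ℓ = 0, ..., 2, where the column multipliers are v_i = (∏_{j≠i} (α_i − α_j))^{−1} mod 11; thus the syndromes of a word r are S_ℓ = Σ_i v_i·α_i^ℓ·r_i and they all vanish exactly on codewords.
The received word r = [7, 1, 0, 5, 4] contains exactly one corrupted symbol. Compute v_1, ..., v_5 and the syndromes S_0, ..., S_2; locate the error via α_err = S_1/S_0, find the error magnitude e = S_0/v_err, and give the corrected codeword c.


S = (9, 3, 1), error at position 1, error magnitude e = 1, c = [6, 1, 0, 5, 4].

Step 1: column multipliers v_i = (∏_{j≠i}(α_i − α_j))^{−1} mod 11.
  i = 1 (α = 4): (4−10)(4−9)(4−3)(4−2) = (−6)·(−5)·1·2 = 60 ≡ 5, so v_1 = 5^{−1} = 9 (mod 11).
  i = 2 (α = 10): (10−4)(10−9)(10−3)(10−2) = 6·1·7·8 = 336 ≡ 6, so v_2 = 6^{−1} = 2 (mod 11).
  i = 3 (α = 9): (9−4)(9−10)(9−3)(9−2) = 5·(−1)·6·7 = −210 ≡ 10, so v_3 = 10^{−1} = 10 (mod 11).
  i = 4 (α = 3): (3−4)(3−10)(3−9)(3−2) = (−1)·(−7)·(−6)·1 = −42 ≡ 2, so v_4 = 2^{−1} = 6 (mod 11).
  i = 5 (α = 2): (2−4)(2−10)(2−9)(2−3) = (−2)·(−8)·(−7)·(−1) = 112 ≡ 2, so v_5 = 2^{−1} = 6 (mod 11).
  v = [9, 2, 10, 6, 6].
Step 2: syndromes of r = [7, 1, 0, 5, 4] (all sums mod 11).
  S_0 = Σ v_i r_i = 9·7 + 2·1 + 10·0 + 6·5 + 6·4 = 119 ≡ 9.
  S_1 = Σ v_i α_i r_i = 9·4·7 + 2·10·1 + 10·9·0 + 6·3·5 + 6·2·4 = 410 ≡ 3.
  α_i^2 mod 11 = [5, 1, 4, 9, 4].
  S_2 = Σ v_i α_i^2 r_i = 9·5·7 + 2·1·1 + 10·4·0 + 6·9·5 + 6·4·4 = 683 ≡ 1.
  S = (9, 3, 1) ≠ 0, so r is not a codeword (an error is present).
Step 3: locate the error. For a single error e at position i, S_ℓ = v_i·e·α_i^ℓ, so α_err = S_1/S_0.
  S_0^{−1} = 9^{−1} = 5 (mod 11), so α_err = 3·5 = 15 ≡ 4 = α_1. Error position i = 1.
  Consistency check: S_2/S_1 = 1·4 = 4 ≡ 4 = α_err ✓ (single-error assumption holds).
Step 4: error magnitude e = S_0/v_1 = S_0·∏_{j≠1}(α_1 − α_j) = 9·5 = 45 ≡ 1 (mod 11).
Step 5: correct position 1: c_1 = r_1 − e = 7 − 1 ≡ 6 (mod 11). Hence c = [6, 1, 0, 5, 4].
  Check: interpolating c through the α_i gives m(x) = 2 + 1·x (degree < 2) with m(α_i) = c_i for every i, so c is indeed a codeword.


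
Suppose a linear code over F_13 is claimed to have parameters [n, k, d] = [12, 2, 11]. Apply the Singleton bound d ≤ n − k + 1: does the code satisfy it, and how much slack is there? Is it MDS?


Singleton RHS = n − k + 1 = 11, slack = 0, bound satisfied, MDS.

Singleton bound: d ≤ n − k + 1.
Here n = 12, k = 2, so n − k + 1 = 11.
Given d = 11, check d ≤ 11: YES.
Slack = (n − k + 1) − d = 0.
The code is MDS (slack = 0).
Description: the claimed parameters are [12, 2, 11]_13; such a code would be MDS (meets Singleton bound).


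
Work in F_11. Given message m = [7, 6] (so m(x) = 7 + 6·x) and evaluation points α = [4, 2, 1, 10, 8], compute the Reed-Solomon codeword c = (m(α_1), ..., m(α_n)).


c = [9, 8, 2, 1, 0]

Message polynomial: m(x) = 7 + 6·x (mod 11).
For each evaluation point α_i, compute m(α_i) mod 11:
  α_1 = 4: Horner steps 6 → 9, so m(4) = 9.
  α_2 = 2: Horner steps 6 → 8, so m(2) = 8.
  α_3 = 1: Horner steps 6 → 2, so m(1) = 2.
  α_4 = 10: Horner steps 6 → 1, so m(10) = 1.
  α_5 = 8: Horner steps 6 → 0, so m(8) = 0.
Codeword c = [9, 8, 2, 1, 0] ∈ F_11^5.


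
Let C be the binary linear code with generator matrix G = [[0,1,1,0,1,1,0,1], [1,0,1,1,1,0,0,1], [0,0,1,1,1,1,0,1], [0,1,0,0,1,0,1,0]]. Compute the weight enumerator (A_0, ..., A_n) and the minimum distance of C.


Weight distribution: A_0 = 1, A_2 = 2, A_3 = 2, A_4 = 3, A_5 = 6, A_6 = 2. Minimum distance d = 2.

Enumerate all 2^4 = 16 messages m ∈ F_2^4.
For each, compute codeword c = mG in F_2^8, then tally its weight.
  m = 0000 → c = 00000000, weight = 0.
  m = 1000 → c = 01101101, weight = 5.
  m = 0100 → c = 10111001, weight = 5.
  m = 1100 → c = 11010100, weight = 4.
  m = 0010 → c = 00111101, weight = 5.
  m = 1010 → c = 01010000, weight = 2.
  m = 0110 → c = 10000100, weight = 2.
  m = 1110 → c = 11101001, weight = 5.
  m = 0001 → c = 01001010, weight = 3.
  m = 1001 → c = 00100111, weight = 4.
  m = 0101 → c = 11110011, weight = 6.
  m = 1101 → c = 10011110, weight = 5.
  m = 0011 → c = 01110111, weight = 6.
  m = 1011 → c = 00011010, weight = 3.
  m = 0111 → c = 11001110, weight = 5.
  m = 1111 → c = 10100011, weight = 4.
Tally weights:
  weight 0: 1 codewords.
  weight 2: 2 codewords.
  weight 3: 2 codewords.
  weight 4: 3 codewords.
  weight 5: 6 codewords.
  weight 6: 2 codewords.
Minimum distance d = smallest w > 0 with A_w > 0 = 2.
Sanity: Σ A_w = 16 = 2^4 = 16 ✓.


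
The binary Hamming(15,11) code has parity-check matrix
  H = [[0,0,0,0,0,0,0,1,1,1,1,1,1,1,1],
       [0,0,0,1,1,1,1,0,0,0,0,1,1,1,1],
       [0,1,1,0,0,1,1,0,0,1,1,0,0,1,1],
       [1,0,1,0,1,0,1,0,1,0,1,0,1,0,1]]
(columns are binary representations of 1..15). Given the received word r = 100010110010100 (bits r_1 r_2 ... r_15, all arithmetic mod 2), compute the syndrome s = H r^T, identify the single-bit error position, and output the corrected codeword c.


s = (1, 1, 0, 1)^T, error position = 13, corrected codeword c = 100010110010000

Compute s = H r^T mod 2 one row at a time:
  s_1 = 1 + 0 + 0 + 1 + 0 + 1 + 0 + 0 = 3 ≡ 1 (mod 2).
  s_2 = 0 + 1 + 0 + 1 + 0 + 1 + 0 + 0 = 3 ≡ 1 (mod 2).
  s_3 = 0 + 0 + 0 + 1 + 0 + 1 + 0 + 0 = 2 ≡ 0 (mod 2).
  s_4 = 1 + 0 + 1 + 1 + 0 + 1 + 1 + 0 = 5 ≡ 1 (mod 2).
s = (1, 1, 0, 1)^T — this equals column 13 of H (binary 1101), so error is at position 13.
Correct: flip bit 13 of r = 100010110010100 to get c = 100010110010000.


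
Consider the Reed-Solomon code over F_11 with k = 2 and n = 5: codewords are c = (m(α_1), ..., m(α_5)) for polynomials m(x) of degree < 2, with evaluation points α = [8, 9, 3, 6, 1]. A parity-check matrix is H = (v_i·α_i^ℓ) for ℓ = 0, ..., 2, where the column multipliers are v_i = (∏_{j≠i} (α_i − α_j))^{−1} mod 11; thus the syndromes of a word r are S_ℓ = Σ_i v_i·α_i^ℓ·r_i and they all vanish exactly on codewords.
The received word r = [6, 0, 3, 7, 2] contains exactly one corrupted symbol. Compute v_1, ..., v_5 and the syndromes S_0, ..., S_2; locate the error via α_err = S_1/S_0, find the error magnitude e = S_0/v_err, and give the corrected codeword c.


S = (2, 2, 2), error at position 5, error magnitude e = 9, c = [6, 0, 3, 7, 4].

Step 1: column multipliers v_i = (∏_{j≠i}(α_i − α_j))^{−1} mod 11.
  i = 1 (α = 8): (8−9)(8−3)(8−6)(8−1) = (−1)·5·2·7 = −70 ≡ 7, so v_1 = 7^{−1} = 8 (mod 11).
  i = 2 (α = 9): (9−8)(9−3)(9−6)(9−1) = 1·6·3·8 = 144 ≡ 1, so v_2 = 1^{−1} = 1 (mod 11).
  i = 3 (α = 3): (3−8)(3−9)(3−6)(3−1) = (−5)·(−6)·(−3)·2 = −180 ≡ 7, so v_3 = 7^{−1} = 8 (mod 11).
  i = 4 (α = 6): (6−8)(6−9)(6−3)(6−1) = (−2)·(−3)·3·5 = 90 ≡ 2, so v_4 = 2^{−1} = 6 (mod 11).
  i = 5 (α = 1): (1−8)(1−9)(1−3)(1−6) = (−7)·(−8)·(−2)·(−5) = 560 ≡ 10, so v_5 = 10^{−1} = 10 (mod 11).
  v = [8, 1, 8, 6, 10].
Step 2: syndromes of r = [6, 0, 3, 7, 2] (all sums mod 11).
  S_0 = Σ v_i r_i = 8·6 + 1·0 + 8·3 + 6·7 + 10·2 = 134 ≡ 2.
  S_1 = Σ v_i α_i r_i = 8·8·6 + 1·9·0 + 8·3·3 + 6·6·7 + 10·1·2 = 728 ≡ 2.
  α_i^2 mod 11 = [9, 4, 9, 3, 1].
  S_2 = Σ v_i α_i^2 r_i = 8·9·6 + 1·4·0 + 8·9·3 + 6·3·7 + 10·1·2 = 794 ≡ 2.
  S = (2, 2, 2) ≠ 0, so r is not a codeword (an error is present).
Step 3: locate the error. For a single error e at position i, S_ℓ = v_i·e·α_i^ℓ, so α_err = S_1/S_0.
  S_0^{−1} = 2^{−1} = 6 (mod 11), so α_err = 2·6 = 12 ≡ 1 = α_5. Error position i = 5.
  Consistency check: S_2/S_1 = 2·6 = 12 ≡ 1 = α_err ✓ (single-error assumption holds).
Step 4: error magnitude e = S_0/v_5 = S_0·∏_{j≠5}(α_5 − α_j) = 2·10 = 20 ≡ 9 (mod 11).
Step 5: correct position 5: c_5 = r_5 − e = 2 − 9 ≡ 4 (mod 11). Hence c = [6, 0, 3, 7, 4].
  Check: interpolating c through the α_i gives m(x) = 10 + 5·x (degree < 2) with m(α_i) = c_i for every i, so c is indeed a codeword.


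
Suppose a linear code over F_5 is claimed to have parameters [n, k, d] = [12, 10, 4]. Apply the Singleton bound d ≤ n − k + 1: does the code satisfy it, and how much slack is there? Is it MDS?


Singleton RHS = n − k + 1 = 3, slack = -1, bound violated (no such code; not MDS).

Singleton bound: d ≤ n − k + 1.
Here n = 12, k = 10, so n − k + 1 = 3.
Given d = 4, check d ≤ 3: NO.
Slack = (n − k + 1) − d = -1.
The slack is negative: d = 4 exceeds n − k + 1 = 3 by 1, so the Singleton bound is violated and no linear [12, 10, 4]_5 code can exist. In particular it is not MDS (MDS requires d = n − k + 1 exactly).
Description: the claimed parameters are [12, 10, 4]_5; such a code would be impossible (violates the Singleton bound).


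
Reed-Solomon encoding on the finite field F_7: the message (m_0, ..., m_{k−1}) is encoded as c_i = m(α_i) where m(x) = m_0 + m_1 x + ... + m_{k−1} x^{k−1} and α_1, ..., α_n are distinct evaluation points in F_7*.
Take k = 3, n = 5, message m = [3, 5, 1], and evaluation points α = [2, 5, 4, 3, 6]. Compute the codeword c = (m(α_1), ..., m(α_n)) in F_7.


c = [3, 4, 4, 6, 6]

Message polynomial: m(x) = 3 + 5·x + 1·x^2 (mod 7).
For each evaluation point α_i, compute m(α_i) mod 7:
  α_1 = 2: Horner steps 1 → 0 → 3, so m(2) = 3.
  α_2 = 5: Horner steps 1 → 3 → 4, so m(5) = 4.
  α_3 = 4: Horner steps 1 → 2 → 4, so m(4) = 4.
  α_4 = 3: Horner steps 1 → 1 → 6, so m(3) = 6.
  α_5 = 6: Horner steps 1 → 4 → 6, so m(6) = 6.
Codeword c = [3, 4, 4, 6, 6] ∈ F_7^5.


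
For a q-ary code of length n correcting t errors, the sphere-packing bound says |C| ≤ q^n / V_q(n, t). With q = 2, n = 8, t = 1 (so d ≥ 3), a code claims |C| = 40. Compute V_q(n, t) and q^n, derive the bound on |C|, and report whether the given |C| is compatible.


V_q(n, t) = 9, q^n = 256, Hamming bound = 28, |C| = 40 > bound (violated).

Step 1: Compute V_q(n, t) = Σ_{j=0}^1 C(n, j) (q−1)^j.
  j = 0: C(8,0)·(1)^0 = 1·1 = 1.
  j = 1: C(8,1)·(1)^1 = 8·1 = 8.
  V_q(n, t) = 1 + 8 = 9.
Step 2: q^n = 2^8 = 256.
Step 3: Hamming bound ⌊q^n / V_q(n,t)⌋ = ⌊256/9⌋ = 28.
Step 4: Compare |C| = 40 to 28: violated.
The claimed |C| lies above the Hamming bound, so no 2-ary code of length 8 with d ≥ 3 can have 40 codewords.


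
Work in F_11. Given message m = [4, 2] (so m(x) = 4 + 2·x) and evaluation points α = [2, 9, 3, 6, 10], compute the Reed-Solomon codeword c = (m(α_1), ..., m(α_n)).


c = [8, 0, 10, 5, 2]

Message polynomial: m(x) = 4 + 2·x (mod 11).
For each evaluation point α_i, compute m(α_i) mod 11:
  α_1 = 2: Horner steps 2 → 8, so m(2) = 8.
  α_2 = 9: Horner steps 2 → 0, so m(9) = 0.
  α_3 = 3: Horner steps 2 → 10, so m(3) = 10.
  α_4 = 6: Horner steps 2 → 5, so m(6) = 5.
  α_5 = 10: Horner steps 2 → 2, so m(10) = 2.
Codeword c = [8, 0, 10, 5, 2] ∈ F_11^5.


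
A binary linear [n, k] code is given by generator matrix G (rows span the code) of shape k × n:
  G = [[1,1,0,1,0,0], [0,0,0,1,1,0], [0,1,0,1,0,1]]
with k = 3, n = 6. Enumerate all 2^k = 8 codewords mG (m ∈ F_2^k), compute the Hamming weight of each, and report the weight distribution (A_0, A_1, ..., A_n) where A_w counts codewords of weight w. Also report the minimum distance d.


Weight distribution: A_0 = 1, A_2 = 2, A_3 = 4, A_4 = 1. Minimum distance d = 2.

Enumerate all 2^3 = 8 messages m ∈ F_2^3.
For each, compute codeword c = mG in F_2^6, then tally its weight.
  m = 000 → c = 000000, weight = 0.
  m = 100 → c = 110100, weight = 3.
  m = 010 → c = 000110, weight = 2.
  m = 110 → c = 110010, weight = 3.
  m = 001 → c = 010101, weight = 3.
  m = 101 → c = 100001, weight = 2.
  m = 011 → c = 010011, weight = 3.
  m = 111 → c = 100111, weight = 4.
Tally weights:
  weight 0: 1 codewords.
  weight 2: 2 codewords.
  weight 3: 4 codewords.
  weight 4: 1 codewords.
Minimum distance d = smallest w > 0 with A_w > 0 = 2.
Sanity: Σ A_w = 8 = 2^3 = 8 ✓.


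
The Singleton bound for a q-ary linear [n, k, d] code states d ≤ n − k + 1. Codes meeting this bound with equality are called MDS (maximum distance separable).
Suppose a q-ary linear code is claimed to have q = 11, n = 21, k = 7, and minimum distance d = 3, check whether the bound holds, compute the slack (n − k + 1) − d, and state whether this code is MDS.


Singleton RHS = n − k + 1 = 15, slack = 12, bound satisfied, not MDS.

Singleton bound: d ≤ n − k + 1.
Here n = 21, k = 7, so n − k + 1 = 15.
Given d = 3, check d ≤ 15: YES.
Slack = (n − k + 1) − d = 12.
The code is NOT MDS (slack = 12 > 0).
Description: the claimed parameters are [21, 7, 3]_11; such a code would be non-MDS.


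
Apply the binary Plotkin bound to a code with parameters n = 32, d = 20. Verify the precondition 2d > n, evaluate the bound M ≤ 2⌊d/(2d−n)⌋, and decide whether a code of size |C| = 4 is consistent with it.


Plotkin bound M ≤ 4; given |C| = 4 ≤ bound (satisfied).

Check applicability: 2d = 40, n = 32.
2d − n = 8 > 0, so Plotkin applies.
Compute d/(2d−n) = 20/8 ≈ 2.5000.
⌊d/(2d−n)⌋ = 2.
Plotkin bound: M ≤ 2·2 = 4.
Given |C| = 4, check: satisfied.
This |C| is at the Plotkin bound.


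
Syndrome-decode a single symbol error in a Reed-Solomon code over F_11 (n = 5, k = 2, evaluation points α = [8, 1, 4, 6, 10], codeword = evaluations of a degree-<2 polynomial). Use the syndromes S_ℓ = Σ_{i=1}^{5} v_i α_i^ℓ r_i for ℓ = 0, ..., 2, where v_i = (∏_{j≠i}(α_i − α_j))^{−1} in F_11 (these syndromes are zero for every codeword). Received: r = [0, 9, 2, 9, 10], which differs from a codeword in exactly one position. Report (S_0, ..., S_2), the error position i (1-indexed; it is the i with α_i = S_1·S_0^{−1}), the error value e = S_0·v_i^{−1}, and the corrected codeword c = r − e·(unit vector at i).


S = (10, 5, 8), error at position 4, error magnitude e = 8, c = [0, 9, 2, 1, 10].

Step 1: column multipliers v_i = (∏_{j≠i}(α_i − α_j))^{−1} mod 11.
  i = 1 (α = 8): (8−1)(8−4)(8−6)(8−10) = 7·4·2·(−2) = −112 ≡ 9, so v_1 = 9^{−1} = 5 (mod 11).
  i = 2 (α = 1): (1−8)(1−4)(1−6)(1−10) = (−7)·(−3)·(−5)·(−9) = 945 ≡ 10, so v_2 = 10^{−1} = 10 (mod 11).
  i = 3 (α = 4): (4−8)(4−1)(4−6)(4−10) = (−4)·3·(−2)·(−6) = −144 ≡ 10, so v_3 = 10^{−1} = 10 (mod 11).
  i = 4 (α = 6): (6−8)(6−1)(6−4)(6−10) = (−2)·5·2·(−4) = 80 ≡ 3, so v_4 = 3^{−1} = 4 (mod 11).
  i = 5 (α = 10): (10−8)(10−1)(10−4)(10−6) = 2·9·6·4 = 432 ≡ 3, so v_5 = 3^{−1} = 4 (mod 11).
  v = [5, 10, 10, 4, 4].
Step 2: syndromes of r = [0, 9, 2, 9, 10] (all sums mod 11).
  S_0 = Σ v_i r_i = 5·0 + 10·9 + 10·2 + 4·9 + 4·10 = 186 ≡ 10.
  S_1 = Σ v_i α_i r_i = 5·8·0 + 10·1·9 + 10·4·2 + 4·6·9 + 4·10·10 = 786 ≡ 5.
  α_i^2 mod 11 = [9, 1, 5, 3, 1].
  S_2 = Σ v_i α_i^2 r_i = 5·9·0 + 10·1·9 + 10·5·2 + 4·3·9 + 4·1·10 = 338 ≡ 8.
  S = (10, 5, 8) ≠ 0, so r is not a codeword (an error is present).
Step 3: locate the error. For a single error e at position i, S_ℓ = v_i·e·α_i^ℓ, so α_err = S_1/S_0.
  S_0^{−1} = 10^{−1} = 10 (mod 11), so α_err = 5·10 = 50 ≡ 6 = α_4. Error position i = 4.
  Consistency check: S_2/S_1 = 8·9 = 72 ≡ 6 = α_err ✓ (single-error assumption holds).
Step 4: error magnitude e = S_0/v_4 = S_0·∏_{j≠4}(α_4 − α_j) = 10·3 = 30 ≡ 8 (mod 11).
Step 5: correct position 4: c_4 = r_4 − e = 9 − 8 ≡ 1 (mod 11). Hence c = [0, 9, 2, 1, 10].
  Check: interpolating c through the α_i gives m(x) = 4 + 5·x (degree < 2) with m(α_i) = c_i for every i, so c is indeed a codeword.


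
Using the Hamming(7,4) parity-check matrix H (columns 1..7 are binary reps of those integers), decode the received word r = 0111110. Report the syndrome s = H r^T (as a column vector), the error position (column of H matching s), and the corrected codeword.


s = (1, 1, 0)^T, error position = 6, corrected codeword c = 0111100

Compute s = H r^T mod 2 one row at a time:
  s_1 = 1 + 1 + 1 + 0 = 3 ≡ 1 (mod 2).
  s_2 = 1 + 1 + 1 + 0 = 3 ≡ 1 (mod 2).
  s_3 = 0 + 1 + 1 + 0 = 2 ≡ 0 (mod 2).
s = (1, 1, 0)^T — this equals column 6 of H (binary 110), so error is at position 6.
Correct: flip bit 6 of r = 0111110 to get c = 0111100.


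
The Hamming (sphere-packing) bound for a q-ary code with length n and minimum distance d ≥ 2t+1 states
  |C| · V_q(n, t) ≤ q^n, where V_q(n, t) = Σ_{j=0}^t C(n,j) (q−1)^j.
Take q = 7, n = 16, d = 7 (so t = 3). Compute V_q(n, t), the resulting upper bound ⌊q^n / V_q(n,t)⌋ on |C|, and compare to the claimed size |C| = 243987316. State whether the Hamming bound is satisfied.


V_q(n, t) = 125377, q^n = 33232930569601, Hamming bound = 265064011, |C| = 243987316 ≤ bound (satisfied).

Step 1: Compute V_q(n, t) = Σ_{j=0}^3 C(n, j) (q−1)^j.
  j = 0: C(16,0)·(6)^0 = 1·1 = 1.
  j = 1: C(16,1)·(6)^1 = 16·6 = 96.
  j = 2: C(16,2)·(6)^2 = 120·36 = 4320.
  j = 3: C(16,3)·(6)^3 = 560·216 = 120960.
  V_q(n, t) = 1 + 96 + 4320 + 120960 = 125377.
Step 2: q^n = 7^16 = 33232930569601.
Step 3: Hamming bound ⌊q^n / V_q(n,t)⌋ = ⌊33232930569601/125377⌋ = 265064011.
Step 4: Compare |C| = 243987316 to 265064011: satisfied.
The claimed |C| lies below the Hamming bound.


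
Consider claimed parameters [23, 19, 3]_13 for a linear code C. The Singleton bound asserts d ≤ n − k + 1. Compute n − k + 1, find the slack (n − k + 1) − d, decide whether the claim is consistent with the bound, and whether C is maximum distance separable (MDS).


Singleton RHS = n − k + 1 = 5, slack = 2, bound satisfied, not MDS.

Singleton bound: d ≤ n − k + 1.
Here n = 23, k = 19, so n − k + 1 = 5.
Given d = 3, check d ≤ 5: YES.
Slack = (n − k + 1) − d = 2.
The code is NOT MDS (slack = 2 > 0).
Description: the claimed parameters are [23, 19, 3]_13; such a code would be non-MDS.


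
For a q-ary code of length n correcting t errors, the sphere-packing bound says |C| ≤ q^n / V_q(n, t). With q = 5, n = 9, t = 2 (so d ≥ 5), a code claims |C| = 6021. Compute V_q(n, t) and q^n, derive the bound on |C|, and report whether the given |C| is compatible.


V_q(n, t) = 613, q^n = 1953125, Hamming bound = 3186, |C| = 6021 > bound (violated).

Step 1: Compute V_q(n, t) = Σ_{j=0}^2 C(n, j) (q−1)^j.
  j = 0: C(9,0)·(4)^0 = 1·1 = 1.
  j = 1: C(9,1)·(4)^1 = 9·4 = 36.
  j = 2: C(9,2)·(4)^2 = 36·16 = 576.
  V_q(n, t) = 1 + 36 + 576 = 613.
Step 2: q^n = 5^9 = 1953125.
Step 3: Hamming bound ⌊q^n / V_q(n,t)⌋ = ⌊1953125/613⌋ = 3186.
Step 4: Compare |C| = 6021 to 3186: violated.
The claimed |C| lies above the Hamming bound, so no 5-ary code of length 9 with d ≥ 5 can have 6021 codewords.


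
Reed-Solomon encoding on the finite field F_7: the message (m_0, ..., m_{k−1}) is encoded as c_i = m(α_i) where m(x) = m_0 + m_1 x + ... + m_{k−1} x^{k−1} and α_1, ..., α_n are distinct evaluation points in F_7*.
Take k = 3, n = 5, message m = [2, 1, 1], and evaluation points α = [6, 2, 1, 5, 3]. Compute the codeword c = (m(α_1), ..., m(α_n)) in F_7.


c = [2, 1, 4, 4, 0]

Message polynomial: m(x) = 2 + 1·x + 1·x^2 (mod 7).
For each evaluation point α_i, compute m(α_i) mod 7:
  α_1 = 6: Horner steps 1 → 0 → 2, so m(6) = 2.
  α_2 = 2: Horner steps 1 → 3 → 1, so m(2) = 1.
  α_3 = 1: Horner steps 1 → 2 → 4, so m(1) = 4.
  α_4 = 5: Horner steps 1 → 6 → 4, so m(5) = 4.
  α_5 = 3: Horner steps 1 → 4 → 0, so m(3) = 0.
Codeword c = [2, 1, 4, 4, 0] ∈ F_7^5.


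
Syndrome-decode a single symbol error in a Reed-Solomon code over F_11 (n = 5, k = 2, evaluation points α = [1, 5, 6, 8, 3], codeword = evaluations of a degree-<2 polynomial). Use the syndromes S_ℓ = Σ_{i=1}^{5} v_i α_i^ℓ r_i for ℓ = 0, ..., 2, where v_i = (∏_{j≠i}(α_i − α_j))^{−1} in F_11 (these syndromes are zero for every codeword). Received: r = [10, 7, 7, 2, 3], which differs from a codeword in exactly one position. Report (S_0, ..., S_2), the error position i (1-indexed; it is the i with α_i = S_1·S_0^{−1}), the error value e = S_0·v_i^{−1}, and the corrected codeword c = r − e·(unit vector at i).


S = (3, 7, 9), error at position 3, error magnitude e = 9, c = [10, 7, 9, 2, 3].

Step 1: column multipliers v_i = (∏_{j≠i}(α_i − α_j))^{−1} mod 11.
  i = 1 (α = 1): (1−5)(1−6)(1−8)(1−3) = (−4)·(−5)·(−7)·(−2) = 280 ≡ 5, so v_1 = 5^{−1} = 9 (mod 11).
  i = 2 (α = 5): (5−1)(5−6)(5−8)(5−3) = 4·(−1)·(−3)·2 = 24 ≡ 2, so v_2 = 2^{−1} = 6 (mod 11).
  i = 3 (α = 6): (6−1)(6−5)(6−8)(6−3) = 5·1·(−2)·3 = −30 ≡ 3, so v_3 = 3^{−1} = 4 (mod 11).
  i = 4 (α = 8): (8−1)(8−5)(8−6)(8−3) = 7·3·2·5 = 210 ≡ 1, so v_4 = 1^{−1} = 1 (mod 11).
  i = 5 (α = 3): (3−1)(3−5)(3−6)(3−8) = 2·(−2)·(−3)·(−5) = −60 ≡ 6, so v_5 = 6^{−1} = 2 (mod 11).
  v = [9, 6, 4, 1, 2].
Step 2: syndromes of r = [10, 7, 7, 2, 3] (all sums mod 11).
  S_0 = Σ v_i r_i = 9·10 + 6·7 + 4·7 + 1·2 + 2·3 = 168 ≡ 3.
  S_1 = Σ v_i α_i r_i = 9·1·10 + 6·5·7 + 4·6·7 + 1·8·2 + 2·3·3 = 502 ≡ 7.
  α_i^2 mod 11 = [1, 3, 3, 9, 9].
  S_2 = Σ v_i α_i^2 r_i = 9·1·10 + 6·3·7 + 4·3·7 + 1·9·2 + 2·9·3 = 372 ≡ 9.
  S = (3, 7, 9) ≠ 0, so r is not a codeword (an error is present).
Step 3: locate the error. For a single error e at position i, S_ℓ = v_i·e·α_i^ℓ, so α_err = S_1/S_0.
  S_0^{−1} = 3^{−1} = 4 (mod 11), so α_err = 7·4 = 28 ≡ 6 = α_3. Error position i = 3.
  Consistency check: S_2/S_1 = 9·8 = 72 ≡ 6 = α_err ✓ (single-error assumption holds).
Step 4: error magnitude e = S_0/v_3 = S_0·∏_{j≠3}(α_3 − α_j) = 3·3 = 9 ≡ 9 (mod 11).
Step 5: correct position 3: c_3 = r_3 − e = 7 − 9 ≡ 9 (mod 11). Hence c = [10, 7, 9, 2, 3].
  Check: interpolating c through the α_i gives m(x) = 8 + 2·x (degree < 2) with m(α_i) = c_i for every i, so c is indeed a codeword.


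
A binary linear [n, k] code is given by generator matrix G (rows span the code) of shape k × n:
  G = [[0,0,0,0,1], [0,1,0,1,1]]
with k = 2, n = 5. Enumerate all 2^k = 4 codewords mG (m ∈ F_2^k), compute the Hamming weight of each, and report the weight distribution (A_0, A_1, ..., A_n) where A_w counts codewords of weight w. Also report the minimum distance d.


Weight distribution: A_0 = 1, A_1 = 1, A_2 = 1, A_3 = 1. Minimum distance d = 1.

Enumerate all 2^2 = 4 messages m ∈ F_2^2.
For each, compute codeword c = mG in F_2^5, then tally its weight.
  m = 00 → c = 00000, weight = 0.
  m = 10 → c = 00001, weight = 1.
  m = 01 → c = 01011, weight = 3.
  m = 11 → c = 01010, weight = 2.
Tally weights:
  weight 0: 1 codewords.
  weight 1: 1 codewords.
  weight 2: 1 codewords.
  weight 3: 1 codewords.
Minimum distance d = smallest w > 0 with A_w > 0 = 1.
Sanity: Σ A_w = 4 = 2^2 = 4 ✓.


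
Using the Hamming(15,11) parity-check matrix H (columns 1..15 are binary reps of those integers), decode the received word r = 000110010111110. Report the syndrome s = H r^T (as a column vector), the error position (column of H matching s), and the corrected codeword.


s = (0, 1, 1, 1)^T, error position = 7, corrected codeword c = 000110110111110

Compute s = H r^T mod 2 one row at a time:
  s_1 = 1 + 0 + 1 + 1 + 1 + 1 + 1 + 0 = 6 ≡ 0 (mod 2).
  s_2 = 1 + 1 + 0 + 0 + 1 + 1 + 1 + 0 = 5 ≡ 1 (mod 2).
  s_3 = 0 + 0 + 0 + 0 + 1 + 1 + 1 + 0 = 3 ≡ 1 (mod 2).
  s_4 = 0 + 0 + 1 + 0 + 0 + 1 + 1 + 0 = 3 ≡ 1 (mod 2).
s = (0, 1, 1, 1)^T — this equals column 7 of H (binary 0111), so error is at position 7.
Correct: flip bit 7 of r = 000110010111110 to get c = 000110110111110.


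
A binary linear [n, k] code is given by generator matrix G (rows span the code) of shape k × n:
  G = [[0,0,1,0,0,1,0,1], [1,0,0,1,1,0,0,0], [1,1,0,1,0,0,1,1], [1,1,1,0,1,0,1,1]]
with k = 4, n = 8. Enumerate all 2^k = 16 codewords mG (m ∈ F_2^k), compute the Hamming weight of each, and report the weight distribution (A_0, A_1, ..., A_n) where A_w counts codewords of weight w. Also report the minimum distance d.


Weight distribution: A_0 = 1, A_2 = 1, A_3 = 4, A_4 = 3, A_5 = 4, A_6 = 3. Minimum distance d = 2.

Enumerate all 2^4 = 16 messages m ∈ F_2^4.
For each, compute codeword c = mG in F_2^8, then tally its weight.
  m = 0000 → c = 00000000, weight = 0.
  m = 1000 → c = 00100101, weight = 3.
  m = 0100 → c = 10011000, weight = 3.
  m = 1100 → c = 10111101, weight = 6.
  m = 0010 → c = 11010011, weight = 5.
  m = 1010 → c = 11110110, weight = 6.
  m = 0110 → c = 01001011, weight = 4.
  m = 1110 → c = 01101110, weight = 5.
  m = 0001 → c = 11101011, weight = 6.
  m = 1001 → c = 11001110, weight = 5.
  m = 0101 → c = 01110011, weight = 5.
  m = 1101 → c = 01010110, weight = 4.
  m = 0011 → c = 00111000, weight = 3.
  m = 1011 → c = 00011101, weight = 4.
  m = 0111 → c = 10100000, weight = 2.
  m = 1111 → c = 10000101, weight = 3.
Tally weights:
  weight 0: 1 codewords.
  weight 2: 1 codewords.
  weight 3: 4 codewords.
  weight 4: 3 codewords.
  weight 5: 4 codewords.
  weight 6: 3 codewords.
Minimum distance d = smallest w > 0 with A_w > 0 = 2.
Sanity: Σ A_w = 16 = 2^4 = 16 ✓.


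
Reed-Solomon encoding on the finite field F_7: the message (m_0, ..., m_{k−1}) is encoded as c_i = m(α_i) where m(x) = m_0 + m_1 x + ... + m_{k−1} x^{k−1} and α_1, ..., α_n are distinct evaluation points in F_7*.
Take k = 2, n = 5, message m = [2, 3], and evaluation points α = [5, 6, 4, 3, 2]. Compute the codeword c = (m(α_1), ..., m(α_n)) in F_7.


c = [3, 6, 0, 4, 1]

Message polynomial: m(x) = 2 + 3·x (mod 7).
For each evaluation point α_i, compute m(α_i) mod 7:
  α_1 = 5: Horner steps 3 → 3, so m(5) = 3.
  α_2 = 6: Horner steps 3 → 6, so m(6) = 6.
  α_3 = 4: Horner steps 3 → 0, so m(4) = 0.
  α_4 = 3: Horner steps 3 → 4, so m(3) = 4.
  α_5 = 2: Horner steps 3 → 1, so m(2) = 1.
Codeword c = [3, 6, 0, 4, 1] ∈ F_7^5.
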